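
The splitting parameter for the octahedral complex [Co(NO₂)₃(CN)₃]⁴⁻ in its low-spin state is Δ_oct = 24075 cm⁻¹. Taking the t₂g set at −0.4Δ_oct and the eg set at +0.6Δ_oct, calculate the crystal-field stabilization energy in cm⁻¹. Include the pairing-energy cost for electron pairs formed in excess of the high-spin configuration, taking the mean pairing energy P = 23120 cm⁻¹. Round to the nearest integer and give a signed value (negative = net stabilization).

-20215

Ligand charges: 3×(-1) from NO₂⁻ and 3×(-1) from CN⁻ sum to -6; with overall charge -4, Co is +2.
Co²⁺: group 9, so d-count = 9 − 2 = 7.
The d⁷ electrons fill as t₂g⁶ eg¹.
The orbital stabilization is -1.8Δ_oct = -1.8 × 24075 = -43335 cm⁻¹.
High-spin d⁷ would be t₂g⁵ eg² with 2 pairs; low-spin has 3, so 1 excess pair costs +1P = +23120 cm⁻¹.
Overall CFSE = -43335 + 23120 = -20215 cm⁻¹.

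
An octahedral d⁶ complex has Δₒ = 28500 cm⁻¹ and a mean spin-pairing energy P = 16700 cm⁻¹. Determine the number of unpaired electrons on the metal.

0

Since Δₒ = 28500 cm⁻¹ > P = 16700 cm⁻¹, the complex adopts the low-spin configuration.
Configuration: t₂g⁶ eg⁰.
Unpaired electrons: 0.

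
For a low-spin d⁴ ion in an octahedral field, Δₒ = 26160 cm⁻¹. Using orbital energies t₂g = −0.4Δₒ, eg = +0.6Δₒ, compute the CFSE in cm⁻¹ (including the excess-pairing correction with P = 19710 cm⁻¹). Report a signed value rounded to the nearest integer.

Configuration: t₂g⁴ eg⁰.
The orbital stabilization is -1.6Δₒ = -1.6 × 26160 = -41856 cm⁻¹.
Relative to high-spin t₂g³ eg¹ (0 paired), the low-spin configuration has 1 additional pair, contributing +1 × 19710 = +19710 cm⁻¹.
Net CFSE = -41856 + 19710 = -22146 cm⁻¹.

-22146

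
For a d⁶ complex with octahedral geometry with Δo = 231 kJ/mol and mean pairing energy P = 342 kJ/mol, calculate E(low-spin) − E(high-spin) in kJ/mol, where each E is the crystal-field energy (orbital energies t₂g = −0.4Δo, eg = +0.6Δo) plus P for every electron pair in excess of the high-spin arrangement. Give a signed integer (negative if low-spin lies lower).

222

High-spin d⁶ fills as t₂g⁴ eg² with CFSE 4(−0.4) + 2(+0.6) = -0.4Δo = -92 kJ/mol.
Low-spin: t₂g⁶ eg⁰, orbital CFSE = -2.4Δo = -554 kJ/mol; plus 2 excess pairs × P = +684 kJ/mol; total 130 kJ/mol.
The difference is 130 − (-92) = 222 kJ/mol, so high-spin lies lower.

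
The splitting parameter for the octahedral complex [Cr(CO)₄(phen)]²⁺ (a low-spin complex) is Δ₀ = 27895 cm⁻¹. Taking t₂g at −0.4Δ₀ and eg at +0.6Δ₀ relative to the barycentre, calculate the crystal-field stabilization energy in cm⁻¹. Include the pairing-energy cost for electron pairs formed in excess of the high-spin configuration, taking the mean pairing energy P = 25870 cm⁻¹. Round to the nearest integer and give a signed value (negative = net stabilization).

-18762

Ligand charges: 4×(+0) from CO and 1×(+0) from phen sum to +0; with overall charge +2, Cr is +2.
Cr²⁺: group 6, so d-count = 6 − 2 = 4.
Configuration: t₂g⁴ eg⁰.
The orbital stabilization is -1.6Δ₀ = -1.6 × 27895 = -44632 cm⁻¹.
Pairing penalty: 1 pair vs 0 in the high-spin reference → 1 extra × P = 25870 cm⁻¹.
Combining: -44632 + 25870 = -18762 cm⁻¹.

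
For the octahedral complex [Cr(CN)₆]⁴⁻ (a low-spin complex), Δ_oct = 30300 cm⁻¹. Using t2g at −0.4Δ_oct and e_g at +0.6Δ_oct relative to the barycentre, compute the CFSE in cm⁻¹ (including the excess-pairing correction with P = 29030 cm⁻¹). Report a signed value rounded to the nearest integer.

-19450

Each CN⁻ contributes -1; 6 × (-1) = -6. With overall charge -4, Cr is in the +2 oxidation state.
Cr is in group 6, so Cr²⁺ is d⁴ (6 − 2 = 4).
Electron filling gives t2g^4 e_g^0.
Orbital CFSE = 4(-0.4) + 0(0.6) = -1.6Δ_oct = -1.6 × 30300 = -48480 cm⁻¹.
Relative to high-spin t2g^3 e_g^1 (0 paired), the low-spin configuration has 1 additional pair, contributing +1 × 29030 = +29030 cm⁻¹.
Combining: -48480 + 29030 = -19450 cm⁻¹.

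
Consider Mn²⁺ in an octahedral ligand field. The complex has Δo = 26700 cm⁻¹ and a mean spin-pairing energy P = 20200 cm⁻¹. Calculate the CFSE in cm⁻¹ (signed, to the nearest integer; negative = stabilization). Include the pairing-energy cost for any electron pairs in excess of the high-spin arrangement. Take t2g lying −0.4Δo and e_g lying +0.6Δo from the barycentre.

-13000

Mn²⁺: group 7, so d-count = 7 − 2 = 5.
Since Δo = 26700 cm⁻¹ > P = 20200 cm⁻¹, the complex adopts the low-spin configuration.
That gives t2g^5 e_g^0.
Orbital CFSE = -2.0Δo = -2.0 × 26700 = -53400 cm⁻¹.
Excess pairs vs high-spin: 2 − 0 = 2; pairing cost = +40400 cm⁻¹.
Net CFSE = -53400 + 40400 = -13000 cm⁻¹.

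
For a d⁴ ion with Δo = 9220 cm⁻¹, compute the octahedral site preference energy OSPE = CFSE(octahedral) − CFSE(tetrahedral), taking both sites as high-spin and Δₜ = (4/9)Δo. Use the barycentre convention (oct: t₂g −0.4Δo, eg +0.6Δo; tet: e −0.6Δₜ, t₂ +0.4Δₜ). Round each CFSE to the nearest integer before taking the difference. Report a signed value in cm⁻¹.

-3893

Octahedral high-spin t2g^3 e_g^1: CFSE = -0.6 × 9220 = -5532 cm⁻¹.
Tetrahedral e^2 t2^2 gives -0.4Δₜ = -0.4 × (4/9) × 9220 = -1639 cm⁻¹.
OSPE = -5532 − (-1639) = -3893 cm⁻¹.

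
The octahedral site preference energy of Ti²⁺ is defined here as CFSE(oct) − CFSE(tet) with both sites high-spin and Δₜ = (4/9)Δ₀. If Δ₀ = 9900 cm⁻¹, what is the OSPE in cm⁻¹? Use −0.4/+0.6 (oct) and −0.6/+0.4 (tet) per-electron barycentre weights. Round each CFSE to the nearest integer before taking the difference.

-2640

Ti is in group 4, so Ti²⁺ is d² (4 − 2 = 2).
Octahedral high-spin t2g^2 e_g^0: CFSE = -0.8 × 9900 = -7920 cm⁻¹.
In a tetrahedral site the filling is e^2 t2^0: CFSE(tet) = -1.2Δₜ = -1.2 × (4/9)(9900) = -5280 cm⁻¹.
Subtracting, OSPE = -7920 − (-5280) = -2640 cm⁻¹.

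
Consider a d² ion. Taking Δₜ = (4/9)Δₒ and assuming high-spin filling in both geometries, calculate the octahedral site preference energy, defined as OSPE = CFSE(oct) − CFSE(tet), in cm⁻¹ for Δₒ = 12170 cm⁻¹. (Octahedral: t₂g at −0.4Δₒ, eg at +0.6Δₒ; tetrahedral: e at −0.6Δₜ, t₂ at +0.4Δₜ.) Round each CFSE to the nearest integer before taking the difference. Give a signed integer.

Octahedral (high-spin): t2g^2 e_g^0, CFSE = 2(−0.4) + 0(+0.6) = -0.8Δₒ = -0.8 × 12170 = -9736 cm⁻¹.
Tetrahedral e^2 t2^0 gives -1.2Δₜ = -1.2 × (4/9) × 12170 = -6491 cm⁻¹.
OSPE = CFSE(oct) − CFSE(tet) = -9736 − (-6491) = -3245 cm⁻¹.

-3245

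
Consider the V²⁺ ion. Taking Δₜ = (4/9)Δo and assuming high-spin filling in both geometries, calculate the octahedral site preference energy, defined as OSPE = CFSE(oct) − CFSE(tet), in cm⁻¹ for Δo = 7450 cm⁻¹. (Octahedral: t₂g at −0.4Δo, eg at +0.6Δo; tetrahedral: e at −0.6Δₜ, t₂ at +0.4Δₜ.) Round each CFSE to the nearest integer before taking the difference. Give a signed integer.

-6291

Group 5 minus oxidation state +2 gives a d³ configuration for V²⁺.
In an octahedral site d³ (HS) is t₂g³ eg⁰, giving CFSE(oct) = -1.2Δo = -8940 cm⁻¹.
Tetrahedral: e² t₂¹, CFSE = 2(−0.6) + 1(+0.4) = -0.8Δₜ = -0.8 × (4/9) × 7450 = -2649 cm⁻¹.
Subtracting, OSPE = -8940 − (-2649) = -6291 cm⁻¹.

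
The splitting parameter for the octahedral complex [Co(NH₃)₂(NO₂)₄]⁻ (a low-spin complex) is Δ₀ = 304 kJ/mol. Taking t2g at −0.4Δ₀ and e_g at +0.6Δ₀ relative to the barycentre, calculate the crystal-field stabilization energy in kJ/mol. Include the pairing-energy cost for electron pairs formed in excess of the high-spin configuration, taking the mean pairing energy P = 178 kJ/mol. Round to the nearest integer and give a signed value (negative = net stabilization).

-374

Ligand charges: 2×(+0) from NH₃ and 4×(-1) from NO₂⁻ sum to -4; with overall charge -1, Co is +3.
Group 9 minus oxidation state +3 gives a d⁶ configuration for Co³⁺.
Electron filling gives t2g^6 e_g^0.
The orbital stabilization is -2.4Δ₀ = -2.4 × 304 = -730 kJ/mol.
Relative to high-spin t2g^4 e_g^2 (1 paired), the low-spin configuration has 2 additional pairs, contributing +2 × 178 = +356 kJ/mol.
Combining: -730 + 356 = -374 kJ/mol.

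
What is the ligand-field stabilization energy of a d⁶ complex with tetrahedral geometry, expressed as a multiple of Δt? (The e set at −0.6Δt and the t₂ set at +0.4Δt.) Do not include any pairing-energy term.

Tetrahedral fields are weak (Δₜ ≈ 4/9 Δₒ), so electrons fill high-spin.
Configuration: e³ t₂³.
CFSE = 3(-0.6Δt) + 3(0.4Δt) = -1.8Δt + 1.2Δt = -0.6Δt.

-0.6 Δt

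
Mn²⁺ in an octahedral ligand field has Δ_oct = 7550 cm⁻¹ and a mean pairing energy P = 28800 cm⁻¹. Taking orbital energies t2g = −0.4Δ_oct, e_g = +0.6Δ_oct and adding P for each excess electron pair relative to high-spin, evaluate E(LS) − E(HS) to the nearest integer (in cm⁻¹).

42500

Group 7 minus oxidation state +2 gives a d⁵ configuration for Mn²⁺.
High-spin d⁵ fills as t2g^3 e_g^2 with CFSE 3(−0.4) + 2(+0.6) = 0.0Δ_oct = 0 cm⁻¹.
Low-spin t2g^5 e_g^0 gives -2.0Δ_oct = -15100 cm⁻¹, but forming 2 extra pairs costs 2P = 57600 cm⁻¹, so E(LS) = -15100 + 57600 = 42500 cm⁻¹.
E(LS) − E(HS) = 42500 − (0) = 42500 cm⁻¹.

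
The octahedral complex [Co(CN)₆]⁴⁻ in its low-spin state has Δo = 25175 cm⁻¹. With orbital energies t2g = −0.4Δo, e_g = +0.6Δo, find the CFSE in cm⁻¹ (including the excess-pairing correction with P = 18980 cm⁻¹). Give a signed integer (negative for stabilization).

Each CN⁻ contributes -1; 6 × (-1) = -6. With overall charge -4, Co is in the +2 oxidation state.
Co sits in group 9; removing 2 electrons leaves Co²⁺ with 9 − 2 = 7 d electrons.
Electron filling gives t2g^6 e_g^1.
CFSE(orbital) = 6×(-0.4Δo) + 1×(0.6Δo) = -1.8Δo; with Δo = 25175 cm⁻¹ that is -45315 cm⁻¹.
Relative to high-spin t2g^5 e_g^2 (2 paired), the low-spin configuration has 1 additional pair, contributing +1 × 18980 = +18980 cm⁻¹.
Combining: -45315 + 18980 = -26335 cm⁻¹.

-26335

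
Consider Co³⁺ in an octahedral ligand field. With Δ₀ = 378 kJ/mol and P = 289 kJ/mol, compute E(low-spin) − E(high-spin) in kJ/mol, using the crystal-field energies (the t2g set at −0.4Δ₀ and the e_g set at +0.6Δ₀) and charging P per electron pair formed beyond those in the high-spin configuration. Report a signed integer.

-178

Co is in group 9, so Co³⁺ is d⁶ (9 − 3 = 6).
High-spin: t2g^4 e_g^2, CFSE = -0.4Δ₀ = -151 kJ/mol.
Low-spin: t2g^6 e_g^0, orbital CFSE = -2.4Δ₀ = -907 kJ/mol; plus 2 excess pairs × P = +578 kJ/mol; total -329 kJ/mol.
Thus E(LS) − E(HS) = -178 kJ/mol.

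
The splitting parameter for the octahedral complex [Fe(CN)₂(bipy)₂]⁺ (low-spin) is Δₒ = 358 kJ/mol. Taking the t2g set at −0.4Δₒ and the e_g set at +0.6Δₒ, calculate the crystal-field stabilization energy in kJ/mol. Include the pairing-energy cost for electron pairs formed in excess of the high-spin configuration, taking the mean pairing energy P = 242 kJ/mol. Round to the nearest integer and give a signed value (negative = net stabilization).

-232

Ligand charges: 2×(-1) from CN⁻ and 2×(+0) from bipy sum to -2; with overall charge +1, Fe is +3.
Fe sits in group 8; removing 3 electrons leaves Fe³⁺ with 8 − 3 = 5 d electrons.
The d⁵ electrons fill as t2g^5 e_g^0.
Orbital CFSE = 5(-0.4) + 0(0.6) = -2.0Δₒ = -2.0 × 358 = -716 kJ/mol.
Pairing penalty: 2 pairs vs 0 in the high-spin reference → 2 extra × P = 484 kJ/mol.
Net CFSE = -716 + 484 = -232 kJ/mol.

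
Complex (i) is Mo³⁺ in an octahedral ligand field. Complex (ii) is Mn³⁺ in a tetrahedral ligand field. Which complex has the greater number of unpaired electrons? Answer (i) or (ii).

(i): Group 6 minus oxidation state +3 gives a d³ configuration for Mo³⁺; t₂g³ eg⁰ → 3 unpaired.
(ii): Mn is in group 7, so Mn³⁺ is d⁴ (7 − 3 = 4); With tetrahedral geometry the complex is necessarily high-spin; e^2 t2^2 → 4 unpaired.
So (ii) has more unpaired electrons.

(ii)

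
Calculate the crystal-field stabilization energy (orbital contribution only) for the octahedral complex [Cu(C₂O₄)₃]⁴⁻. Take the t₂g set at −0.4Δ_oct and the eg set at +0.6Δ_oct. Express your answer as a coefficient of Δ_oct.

Each C₂O₄²⁻ contributes -2; 3 × (-2) = -6. With overall charge -4, Cu is in the +2 oxidation state.
Cu is in group 11, so Cu²⁺ is d⁹ (11 − 2 = 9).
Configuration: t₂g⁶ eg³.
CFSE = 6(-0.4Δ_oct) + 3(0.6Δ_oct) = -2.4Δ_oct + 1.8Δ_oct = -0.6Δ_oct.

-0.6 Δ_oct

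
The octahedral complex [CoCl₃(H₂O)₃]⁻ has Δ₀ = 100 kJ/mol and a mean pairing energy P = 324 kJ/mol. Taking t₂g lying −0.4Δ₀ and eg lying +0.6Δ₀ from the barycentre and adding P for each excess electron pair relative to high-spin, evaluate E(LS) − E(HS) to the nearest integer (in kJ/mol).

224

Ligand charges: 3×(-1) from Cl⁻ and 3×(+0) from H₂O sum to -3; with overall charge -1, Co is +2.
Co²⁺: group 9, so d-count = 9 − 2 = 7.
High-spin d⁷ fills as t₂g⁵ eg² with CFSE 5(−0.4) + 2(+0.6) = -0.8Δ₀ = -80 kJ/mol.
Low-spin: t₂g⁶ eg¹, orbital CFSE = -1.8Δ₀ = -180 kJ/mol; plus 1 excess pair × P = +324 kJ/mol; total 144 kJ/mol.
Thus E(LS) − E(HS) = 224 kJ/mol.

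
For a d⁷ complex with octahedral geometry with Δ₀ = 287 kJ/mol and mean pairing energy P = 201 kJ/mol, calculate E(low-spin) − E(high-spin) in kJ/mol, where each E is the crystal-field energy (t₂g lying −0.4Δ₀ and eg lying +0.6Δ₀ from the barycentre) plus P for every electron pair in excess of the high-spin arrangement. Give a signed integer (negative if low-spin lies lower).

-86

In the high-spin limit (t₂g⁵ eg²) the orbital term is -0.8Δ₀ = -230 kJ/mol, with no excess pairing.
Low-spin t₂g⁶ eg¹ gives -1.8Δ₀ = -517 kJ/mol, but forming 1 extra pair costs 1P = 201 kJ/mol, so E(LS) = -517 + 201 = -316 kJ/mol.
The difference is -316 − (-230) = -86 kJ/mol, so low-spin lies lower.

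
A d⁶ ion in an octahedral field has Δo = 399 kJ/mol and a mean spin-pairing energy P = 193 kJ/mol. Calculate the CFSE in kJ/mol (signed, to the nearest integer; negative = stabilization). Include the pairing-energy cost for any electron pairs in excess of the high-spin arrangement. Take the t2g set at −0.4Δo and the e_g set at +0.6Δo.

Here Δo > P (399 > 193), so the low-spin state is favoured.
Configuration: t2g^6 e_g^0.
Orbital CFSE = -2.4Δo = -2.4 × 399 = -958 kJ/mol.
Excess pairs vs high-spin: 3 − 1 = 2; pairing cost = +386 kJ/mol.
Net CFSE = -958 + 386 = -572 kJ/mol.

-572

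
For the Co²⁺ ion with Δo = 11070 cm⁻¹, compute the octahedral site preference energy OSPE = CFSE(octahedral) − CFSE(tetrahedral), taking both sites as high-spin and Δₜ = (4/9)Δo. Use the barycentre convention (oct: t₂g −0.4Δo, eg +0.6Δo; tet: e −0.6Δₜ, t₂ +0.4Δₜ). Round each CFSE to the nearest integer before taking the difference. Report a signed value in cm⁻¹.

-2952

Co sits in group 9; removing 2 electrons leaves Co²⁺ with 9 − 2 = 7 d electrons.
In an octahedral site d⁷ (HS) is t₂g⁵ eg², giving CFSE(oct) = -0.8Δo = -8856 cm⁻¹.
Tetrahedral e⁴ t₂³ gives -1.2Δₜ = -1.2 × (4/9) × 11070 = -5904 cm⁻¹.
OSPE = -8856 − (-5904) = -2952 cm⁻¹.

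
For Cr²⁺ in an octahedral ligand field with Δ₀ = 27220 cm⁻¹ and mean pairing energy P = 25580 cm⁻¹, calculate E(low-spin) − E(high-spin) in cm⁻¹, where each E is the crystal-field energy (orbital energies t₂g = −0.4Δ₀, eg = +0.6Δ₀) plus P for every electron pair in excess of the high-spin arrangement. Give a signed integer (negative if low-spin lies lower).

Cr²⁺: group 6, so d-count = 6 − 2 = 4.
High-spin: t₂g³ eg¹, CFSE = -0.6Δ₀ = -16332 cm⁻¹.
Low-spin t₂g⁴ eg⁰ gives -1.6Δ₀ = -43552 cm⁻¹, but forming 1 extra pair costs 1P = 25580 cm⁻¹, so E(LS) = -43552 + 25580 = -17972 cm⁻¹.
Thus E(LS) − E(HS) = -1640 cm⁻¹.

-1640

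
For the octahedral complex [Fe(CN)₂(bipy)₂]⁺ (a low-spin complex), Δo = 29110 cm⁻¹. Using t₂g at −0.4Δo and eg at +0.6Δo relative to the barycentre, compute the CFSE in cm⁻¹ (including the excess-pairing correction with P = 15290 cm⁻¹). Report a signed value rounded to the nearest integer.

-27640

Ligand charges: 2×(-1) from CN⁻ and 2×(+0) from bipy sum to -2; with overall charge +1, Fe is +3.
Fe³⁺: group 8, so d-count = 8 − 3 = 5.
The d⁵ electrons fill as t₂g⁵ eg⁰.
CFSE(orbital) = 5×(-0.4Δo) + 0×(0.6Δo) = -2.0Δo; with Δo = 29110 cm⁻¹ that is -58220 cm⁻¹.
Pairing penalty: 2 pairs vs 0 in the high-spin reference → 2 extra × P = 30580 cm⁻¹.
Overall CFSE = -58220 + 30580 = -27640 cm⁻¹.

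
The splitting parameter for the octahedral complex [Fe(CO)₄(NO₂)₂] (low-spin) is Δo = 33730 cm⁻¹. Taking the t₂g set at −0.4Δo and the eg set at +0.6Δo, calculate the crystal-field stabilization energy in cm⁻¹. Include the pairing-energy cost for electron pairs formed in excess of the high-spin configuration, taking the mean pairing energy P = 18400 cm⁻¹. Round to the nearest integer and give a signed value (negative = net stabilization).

Ligand charges: 4×(+0) from CO and 2×(-1) from NO₂⁻ sum to -2; with overall charge +0, Fe is +2.
Fe sits in group 8; removing 2 electrons leaves Fe²⁺ with 8 − 2 = 6 d electrons.
Configuration: t₂g⁶ eg⁰.
Orbital CFSE = 6(-0.4) + 0(0.6) = -2.4Δo = -2.4 × 33730 = -80952 cm⁻¹.
High-spin d⁶ would be t₂g⁴ eg² with 1 pair; low-spin has 3, so 2 excess pairs cost +2P = +36800 cm⁻¹.
Overall CFSE = -80952 + 36800 = -44152 cm⁻¹.

-44152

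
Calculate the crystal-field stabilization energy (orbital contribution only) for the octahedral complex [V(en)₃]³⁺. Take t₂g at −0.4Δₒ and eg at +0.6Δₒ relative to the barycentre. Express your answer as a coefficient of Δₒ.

-0.8 Δₒ

en is neutral, so the +3 overall charge sits on V: oxidation state +3.
V sits in group 5; removing 3 electrons leaves V³⁺ with 5 − 3 = 2 d electrons.
Configuration: t₂g² eg⁰.
CFSE = 2(-0.4Δₒ) + 0(0.6Δₒ) = -0.8Δₒ + 0.0Δₒ = -0.8Δₒ.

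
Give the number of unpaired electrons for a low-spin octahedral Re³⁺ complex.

Re is in group 7, so Re³⁺ is d⁴ (7 − 3 = 4).
Configuration: t₂g⁴ eg⁰, giving 2 unpaired electrons.

2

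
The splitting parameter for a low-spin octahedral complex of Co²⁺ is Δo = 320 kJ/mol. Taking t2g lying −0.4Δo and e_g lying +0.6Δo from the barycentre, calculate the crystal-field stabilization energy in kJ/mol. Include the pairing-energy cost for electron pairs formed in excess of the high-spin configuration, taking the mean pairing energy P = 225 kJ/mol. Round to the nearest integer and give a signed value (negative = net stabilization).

-351

Co is in group 9, so Co²⁺ is d⁷ (9 − 2 = 7).
Electron filling gives t2g^6 e_g^1.
CFSE(orbital) = 6×(-0.4Δo) + 1×(0.6Δo) = -1.8Δo; with Δo = 320 kJ/mol that is -576 kJ/mol.
Relative to high-spin t2g^5 e_g^2 (2 paired), the low-spin configuration has 1 additional pair, contributing +1 × 225 = +225 kJ/mol.
Overall CFSE = -576 + 225 = -351 kJ/mol.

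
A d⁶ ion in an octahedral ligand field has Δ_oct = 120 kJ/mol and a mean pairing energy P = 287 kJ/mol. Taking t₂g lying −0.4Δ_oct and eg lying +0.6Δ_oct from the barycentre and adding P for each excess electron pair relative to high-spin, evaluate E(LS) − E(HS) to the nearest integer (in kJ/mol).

334

High-spin: t₂g⁴ eg², CFSE = -0.4Δ_oct = -48 kJ/mol.
For low-spin the configuration is t₂g⁶ eg⁰: orbital energy -2.4 × 120 = -288 kJ/mol, and 2 additional pairs relative to high-spin add 574 kJ/mol, giving 286 kJ/mol.
The difference is 286 − (-48) = 334 kJ/mol, so high-spin lies lower.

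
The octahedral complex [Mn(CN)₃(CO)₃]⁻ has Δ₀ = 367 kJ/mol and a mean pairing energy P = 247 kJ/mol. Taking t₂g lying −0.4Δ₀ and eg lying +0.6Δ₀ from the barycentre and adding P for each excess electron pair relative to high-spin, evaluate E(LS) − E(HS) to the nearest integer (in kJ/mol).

-240

Ligand charges: 3×(-1) from CN⁻ and 3×(+0) from CO sum to -3; with overall charge -1, Mn is +2.
Mn²⁺: group 7, so d-count = 7 − 2 = 5.
High-spin d⁵ fills as t₂g³ eg² with CFSE 3(−0.4) + 2(+0.6) = 0.0Δ₀ = 0 kJ/mol.
For low-spin the configuration is t₂g⁵ eg⁰: orbital energy -2.0 × 367 = -734 kJ/mol, and 2 additional pairs relative to high-spin add 494 kJ/mol, giving -240 kJ/mol.
E(LS) − E(HS) = -240 − (0) = -240 kJ/mol.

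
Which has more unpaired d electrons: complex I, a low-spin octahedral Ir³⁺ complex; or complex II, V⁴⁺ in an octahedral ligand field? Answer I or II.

I: Ir is in group 9, so Ir³⁺ is d⁶ (9 − 3 = 6); t2g^6 e_g^0 → 0 unpaired.
II: V sits in group 5; removing 4 electrons leaves V⁴⁺ with 5 − 4 = 1 d electrons; t2g^1 e_g^0 → 1 unpaired.
So II has more unpaired electrons.

II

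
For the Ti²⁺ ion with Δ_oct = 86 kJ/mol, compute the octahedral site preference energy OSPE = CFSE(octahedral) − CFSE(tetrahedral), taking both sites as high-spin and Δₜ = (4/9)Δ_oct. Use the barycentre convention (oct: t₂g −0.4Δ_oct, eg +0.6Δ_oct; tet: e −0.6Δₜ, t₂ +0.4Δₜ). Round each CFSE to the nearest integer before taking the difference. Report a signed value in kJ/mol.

Ti sits in group 4; removing 2 electrons leaves Ti²⁺ with 4 − 2 = 2 d electrons.
Octahedral high-spin t₂g² eg⁰: CFSE = -0.8 × 86 = -69 kJ/mol.
Tetrahedral: e² t₂⁰, CFSE = 2(−0.6) + 0(+0.4) = -1.2Δₜ = -1.2 × (4/9) × 86 = -46 kJ/mol.
Subtracting, OSPE = -69 − (-46) = -23 kJ/mol.

-23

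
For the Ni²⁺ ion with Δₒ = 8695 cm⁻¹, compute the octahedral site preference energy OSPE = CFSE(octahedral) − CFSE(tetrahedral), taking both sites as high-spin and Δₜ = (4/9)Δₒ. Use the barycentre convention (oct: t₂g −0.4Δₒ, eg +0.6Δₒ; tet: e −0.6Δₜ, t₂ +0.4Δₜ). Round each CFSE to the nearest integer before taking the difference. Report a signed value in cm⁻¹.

Group 10 minus oxidation state +2 gives a d⁸ configuration for Ni²⁺.
Octahedral high-spin t2g^6 e_g^2: CFSE = -1.2 × 8695 = -10434 cm⁻¹.
In a tetrahedral site the filling is e^4 t2^4: CFSE(tet) = -0.8Δₜ = -0.8 × (4/9)(8695) = -3092 cm⁻¹.
OSPE = CFSE(oct) − CFSE(tet) = -10434 − (-3092) = -7342 cm⁻¹.

-7342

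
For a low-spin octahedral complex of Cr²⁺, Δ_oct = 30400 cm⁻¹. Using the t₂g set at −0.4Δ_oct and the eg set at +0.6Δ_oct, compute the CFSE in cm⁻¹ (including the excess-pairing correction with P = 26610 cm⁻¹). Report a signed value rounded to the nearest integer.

Cr is in group 6, so Cr²⁺ is d⁴ (6 − 2 = 4).
Configuration: t₂g⁴ eg⁰.
The orbital stabilization is -1.6Δ_oct = -1.6 × 30400 = -48640 cm⁻¹.
High-spin d⁴ would be t₂g³ eg¹ with 0 pairs; low-spin has 1, so 1 excess pair costs +1P = +26610 cm⁻¹.
Overall CFSE = -48640 + 26610 = -22030 cm⁻¹.

-22030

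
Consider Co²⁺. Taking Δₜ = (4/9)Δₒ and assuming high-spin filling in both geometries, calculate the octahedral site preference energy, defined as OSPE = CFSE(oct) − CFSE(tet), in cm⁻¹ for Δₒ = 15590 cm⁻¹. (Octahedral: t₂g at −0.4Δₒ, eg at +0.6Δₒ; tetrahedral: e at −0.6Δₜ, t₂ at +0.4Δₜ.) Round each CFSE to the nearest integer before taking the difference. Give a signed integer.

-4157

Co is in group 9, so Co²⁺ is d⁷ (9 − 2 = 7).
Octahedral high-spin t₂g⁵ eg²: CFSE = -0.8 × 15590 = -12472 cm⁻¹.
Tetrahedral: e⁴ t₂³, CFSE = 4(−0.6) + 3(+0.4) = -1.2Δₜ = -1.2 × (4/9) × 15590 = -8315 cm⁻¹.
OSPE = CFSE(oct) − CFSE(tet) = -12472 − (-8315) = -4157 cm⁻¹.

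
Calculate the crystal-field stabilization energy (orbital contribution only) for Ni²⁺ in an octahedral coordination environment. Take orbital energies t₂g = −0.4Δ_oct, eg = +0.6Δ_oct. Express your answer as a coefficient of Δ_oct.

Ni is in group 10, so Ni²⁺ is d⁸ (10 − 2 = 8).
For octahedral d⁸ the high- and low-spin configurations coincide.
Configuration: t₂g⁶ eg².
CFSE = 6(-0.4Δ_oct) + 2(0.6Δ_oct) = -2.4Δ_oct + 1.2Δ_oct = -1.2Δ_oct.

-1.2 Δ_oct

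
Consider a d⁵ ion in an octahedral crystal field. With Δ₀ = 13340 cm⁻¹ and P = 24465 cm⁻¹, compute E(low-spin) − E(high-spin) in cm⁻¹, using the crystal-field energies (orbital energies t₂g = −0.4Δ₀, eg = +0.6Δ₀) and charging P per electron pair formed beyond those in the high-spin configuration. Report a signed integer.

22250

High-spin d⁵ fills as t₂g³ eg² with CFSE 3(−0.4) + 2(+0.6) = 0.0Δ₀ = 0 cm⁻¹.
Low-spin t₂g⁵ eg⁰ gives -2.0Δ₀ = -26680 cm⁻¹, but forming 2 extra pairs costs 2P = 48930 cm⁻¹, so E(LS) = -26680 + 48930 = 22250 cm⁻¹.
E(LS) − E(HS) = 22250 − (0) = 22250 cm⁻¹.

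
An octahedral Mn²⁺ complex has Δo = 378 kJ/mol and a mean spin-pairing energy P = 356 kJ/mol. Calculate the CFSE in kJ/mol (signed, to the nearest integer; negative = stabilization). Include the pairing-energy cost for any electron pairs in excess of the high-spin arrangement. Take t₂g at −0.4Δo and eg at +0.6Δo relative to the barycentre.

Group 7 minus oxidation state +2 gives a d⁵ configuration for Mn²⁺.
Δo > P, so pairing is preferred: the ground state is low-spin.
Configuration: t₂g⁵ eg⁰.
Orbital CFSE = -2.0Δo = -2.0 × 378 = -756 kJ/mol.
Excess pairs vs high-spin: 2 − 0 = 2; pairing cost = +712 kJ/mol.
Net CFSE = -756 + 712 = -44 kJ/mol.

-44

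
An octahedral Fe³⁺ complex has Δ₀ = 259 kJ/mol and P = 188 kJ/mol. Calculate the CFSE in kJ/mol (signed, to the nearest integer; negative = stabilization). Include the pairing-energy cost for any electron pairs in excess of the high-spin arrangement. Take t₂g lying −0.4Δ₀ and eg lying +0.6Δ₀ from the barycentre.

-142

Fe³⁺: group 8, so d-count = 8 − 3 = 5.
Here Δ₀ > P (259 > 188), so the low-spin state is favoured.
Configuration: t₂g⁵ eg⁰.
Orbital CFSE = -2.0Δ₀ = -2.0 × 259 = -518 kJ/mol.
Excess pairs vs high-spin: 2 − 0 = 2; pairing cost = +376 kJ/mol.
Net CFSE = -518 + 376 = -142 kJ/mol.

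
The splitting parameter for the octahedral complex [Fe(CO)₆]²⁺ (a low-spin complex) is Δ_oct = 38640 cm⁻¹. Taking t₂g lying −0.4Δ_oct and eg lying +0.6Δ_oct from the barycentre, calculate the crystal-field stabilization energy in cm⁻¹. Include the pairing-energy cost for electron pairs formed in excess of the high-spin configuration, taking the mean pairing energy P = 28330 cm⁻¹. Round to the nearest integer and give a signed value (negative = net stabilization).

-36076

CO is neutral, so the +2 overall charge sits on Fe: oxidation state +2.
Fe sits in group 8; removing 2 electrons leaves Fe²⁺ with 8 − 2 = 6 d electrons.
Configuration: t₂g⁶ eg⁰.
The orbital stabilization is -2.4Δ_oct = -2.4 × 38640 = -92736 cm⁻¹.
Pairing penalty: 3 pairs vs 1 in the high-spin reference → 2 extra × P = 56660 cm⁻¹.
Combining: -92736 + 56660 = -36076 cm⁻¹.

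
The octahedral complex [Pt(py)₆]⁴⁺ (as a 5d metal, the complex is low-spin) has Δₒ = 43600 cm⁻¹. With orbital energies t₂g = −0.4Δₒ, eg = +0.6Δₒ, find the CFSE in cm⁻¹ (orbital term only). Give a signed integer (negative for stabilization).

py is neutral, so the +4 overall charge sits on Pt: oxidation state +4.
Pt is in group 10, so Pt⁴⁺ is d⁶ (10 − 4 = 6).
Electron filling gives t₂g⁶ eg⁰.
CFSE(orbital) = 6×(-0.4Δₒ) + 0×(0.6Δₒ) = -2.4Δₒ; with Δₒ = 43600 cm⁻¹ that is -104640 cm⁻¹.

-104640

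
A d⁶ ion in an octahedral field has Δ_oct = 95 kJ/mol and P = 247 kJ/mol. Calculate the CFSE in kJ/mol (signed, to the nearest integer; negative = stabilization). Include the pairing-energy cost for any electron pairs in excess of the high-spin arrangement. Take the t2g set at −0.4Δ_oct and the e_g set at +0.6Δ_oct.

-38

Here Δ_oct < P (95 < 247), so the high-spin state is favoured.
That gives t2g^4 e_g^2.
Orbital CFSE = -0.4Δ_oct = -0.4 × 95 = -38 kJ/mol.
High-spin has no excess pairs, so no pairing correction applies.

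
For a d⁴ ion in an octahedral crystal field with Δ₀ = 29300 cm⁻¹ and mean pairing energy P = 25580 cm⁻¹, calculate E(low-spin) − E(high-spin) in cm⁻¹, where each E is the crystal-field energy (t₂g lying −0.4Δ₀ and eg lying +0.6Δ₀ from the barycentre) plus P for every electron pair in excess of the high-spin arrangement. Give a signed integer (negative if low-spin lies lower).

-3720

High-spin d⁴ fills as t₂g³ eg¹ with CFSE 3(−0.4) + 1(+0.6) = -0.6Δ₀ = -17580 cm⁻¹.
Low-spin t₂g⁴ eg⁰ gives -1.6Δ₀ = -46880 cm⁻¹, but forming 1 extra pair costs 1P = 25580 cm⁻¹, so E(LS) = -46880 + 25580 = -21300 cm⁻¹.
Thus E(LS) − E(HS) = -3720 cm⁻¹.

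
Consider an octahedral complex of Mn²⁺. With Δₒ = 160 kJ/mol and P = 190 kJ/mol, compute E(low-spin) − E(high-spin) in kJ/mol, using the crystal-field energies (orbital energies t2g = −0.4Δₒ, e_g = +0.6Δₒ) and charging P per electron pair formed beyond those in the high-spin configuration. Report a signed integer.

60

Mn sits in group 7; removing 2 electrons leaves Mn²⁺ with 7 − 2 = 5 d electrons.
High-spin d⁵ fills as t2g^3 e_g^2 with CFSE 3(−0.4) + 2(+0.6) = 0.0Δₒ = 0 kJ/mol.
Low-spin: t2g^5 e_g^0, orbital CFSE = -2.0Δₒ = -320 kJ/mol; plus 2 excess pairs × P = +380 kJ/mol; total 60 kJ/mol.
Thus E(LS) − E(HS) = 60 kJ/mol.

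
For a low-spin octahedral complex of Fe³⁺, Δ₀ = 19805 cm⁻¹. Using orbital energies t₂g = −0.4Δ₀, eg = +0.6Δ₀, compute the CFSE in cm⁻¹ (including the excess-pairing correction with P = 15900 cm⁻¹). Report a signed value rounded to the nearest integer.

-7810

Fe sits in group 8; removing 3 electrons leaves Fe³⁺ with 8 − 3 = 5 d electrons.
Configuration: t₂g⁵ eg⁰.
Orbital CFSE = 5(-0.4) + 0(0.6) = -2.0Δ₀ = -2.0 × 19805 = -39610 cm⁻¹.
High-spin d⁵ would be t₂g³ eg² with 0 pairs; low-spin has 2, so 2 excess pairs cost +2P = +31800 cm⁻¹.
Combining: -39610 + 31800 = -7810 cm⁻¹.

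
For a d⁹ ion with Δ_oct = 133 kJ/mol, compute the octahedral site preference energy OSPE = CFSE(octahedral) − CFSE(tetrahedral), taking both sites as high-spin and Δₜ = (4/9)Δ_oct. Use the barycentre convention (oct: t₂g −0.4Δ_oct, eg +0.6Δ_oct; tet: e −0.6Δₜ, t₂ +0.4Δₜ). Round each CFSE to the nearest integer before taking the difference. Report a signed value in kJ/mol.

-56

Octahedral (high-spin): t2g^6 e_g^3, CFSE = 6(−0.4) + 3(+0.6) = -0.6Δ_oct = -0.6 × 133 = -80 kJ/mol.
Tetrahedral e^4 t2^5 gives -0.4Δₜ = -0.4 × (4/9) × 133 = -24 kJ/mol.
OSPE = CFSE(oct) − CFSE(tet) = -80 − (-24) = -56 kJ/mol.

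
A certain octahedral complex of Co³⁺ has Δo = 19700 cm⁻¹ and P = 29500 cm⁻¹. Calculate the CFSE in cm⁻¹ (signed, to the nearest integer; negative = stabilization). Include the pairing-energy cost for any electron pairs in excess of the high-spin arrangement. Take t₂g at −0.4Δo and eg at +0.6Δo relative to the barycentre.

Co is in group 9, so Co³⁺ is d⁶ (9 − 3 = 6).
With Δo < P the complex is high-spin.
Configuration: t₂g⁴ eg².
Orbital CFSE = -0.4Δo = -0.4 × 19700 = -7880 cm⁻¹.
High-spin has no excess pairs, so no pairing correction applies.

-7880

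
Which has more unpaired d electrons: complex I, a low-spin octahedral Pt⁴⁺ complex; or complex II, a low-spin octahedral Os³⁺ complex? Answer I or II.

II

I: Pt is in group 10, so Pt⁴⁺ is d⁶ (10 − 4 = 6); t₂g⁶ eg⁰ → 0 unpaired.
II: Os³⁺: group 8, so d-count = 8 − 3 = 5; t2g^5 e_g^0 → 1 unpaired.
So II has more unpaired electrons.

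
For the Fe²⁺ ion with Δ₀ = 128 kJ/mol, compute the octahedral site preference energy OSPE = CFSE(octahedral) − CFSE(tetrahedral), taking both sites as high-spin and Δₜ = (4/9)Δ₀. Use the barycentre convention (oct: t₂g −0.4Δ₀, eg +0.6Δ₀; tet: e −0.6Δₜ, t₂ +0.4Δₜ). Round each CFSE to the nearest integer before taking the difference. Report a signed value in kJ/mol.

-17

Group 8 minus oxidation state +2 gives a d⁶ configuration for Fe²⁺.
Octahedral (high-spin): t2g^4 e_g^2, CFSE = 4(−0.4) + 2(+0.6) = -0.4Δ₀ = -0.4 × 128 = -51 kJ/mol.
Tetrahedral e^3 t2^3 gives -0.6Δₜ = -0.6 × (4/9) × 128 = -34 kJ/mol.
OSPE = CFSE(oct) − CFSE(tet) = -51 − (-34) = -17 kJ/mol.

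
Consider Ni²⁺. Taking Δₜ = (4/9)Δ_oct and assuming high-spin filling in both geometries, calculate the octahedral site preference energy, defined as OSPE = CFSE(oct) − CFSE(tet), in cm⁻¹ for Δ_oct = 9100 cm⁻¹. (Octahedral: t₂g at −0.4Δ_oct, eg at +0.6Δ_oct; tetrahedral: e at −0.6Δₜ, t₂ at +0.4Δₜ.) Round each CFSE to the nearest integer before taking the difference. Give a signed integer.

-7684

Ni is in group 10, so Ni²⁺ is d⁸ (10 − 2 = 8).
Octahedral (high-spin): t2g^6 e_g^2, CFSE = 6(−0.4) + 2(+0.6) = -1.2Δ_oct = -1.2 × 9100 = -10920 cm⁻¹.
In a tetrahedral site the filling is e^4 t2^4: CFSE(tet) = -0.8Δₜ = -0.8 × (4/9)(9100) = -3236 cm⁻¹.
OSPE = CFSE(oct) − CFSE(tet) = -10920 − (-3236) = -7684 cm⁻¹.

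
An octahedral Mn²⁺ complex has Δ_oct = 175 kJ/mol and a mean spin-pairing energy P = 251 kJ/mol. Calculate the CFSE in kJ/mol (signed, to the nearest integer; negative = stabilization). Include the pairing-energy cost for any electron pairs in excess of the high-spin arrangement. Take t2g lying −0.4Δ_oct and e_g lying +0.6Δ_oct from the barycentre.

Mn sits in group 7; removing 2 electrons leaves Mn²⁺ with 7 − 2 = 5 d electrons.
Here Δ_oct < P (175 < 251), so the high-spin state is favoured.
Filling d⁵ accordingly: t2g^3 e_g^2.
Orbital CFSE = 0.0Δ_oct = 0.0 × 175 = 0 kJ/mol.
High-spin has no excess pairs, so no pairing correction applies.

0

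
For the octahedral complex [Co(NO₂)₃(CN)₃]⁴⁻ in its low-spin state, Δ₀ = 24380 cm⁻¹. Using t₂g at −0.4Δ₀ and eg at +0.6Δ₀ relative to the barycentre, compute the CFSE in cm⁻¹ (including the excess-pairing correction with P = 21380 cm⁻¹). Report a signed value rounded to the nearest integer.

Ligand charges: 3×(-1) from NO₂⁻ and 3×(-1) from CN⁻ sum to -6; with overall charge -4, Co is +2.
Group 9 minus oxidation state +2 gives a d⁷ configuration for Co²⁺.
The d⁷ electrons fill as t₂g⁶ eg¹.
CFSE(orbital) = 6×(-0.4Δ₀) + 1×(0.6Δ₀) = -1.8Δ₀; with Δ₀ = 24380 cm⁻¹ that is -43884 cm⁻¹.
Pairing penalty: 3 pairs vs 2 in the high-spin reference → 1 extra × P = 21380 cm⁻¹.
Overall CFSE = -43884 + 21380 = -22504 cm⁻¹.

-22504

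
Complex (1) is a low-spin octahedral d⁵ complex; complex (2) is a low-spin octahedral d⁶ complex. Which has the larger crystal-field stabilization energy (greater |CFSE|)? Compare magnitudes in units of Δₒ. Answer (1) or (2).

(1): t₂g⁵ eg⁰, CFSE = -2.0Δₒ.
(2): t₂g⁶ eg⁰, CFSE = -2.4Δₒ.
So (2) has the larger |CFSE|.

(2)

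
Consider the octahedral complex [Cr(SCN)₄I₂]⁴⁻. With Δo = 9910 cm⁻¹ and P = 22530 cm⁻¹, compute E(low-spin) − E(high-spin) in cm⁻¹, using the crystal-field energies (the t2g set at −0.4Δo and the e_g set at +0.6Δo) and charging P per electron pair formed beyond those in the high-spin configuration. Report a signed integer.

Ligand charges: 4×(-1) from SCN⁻ and 2×(-1) from I⁻ sum to -6; with overall charge -4, Cr is +2.
Cr²⁺: group 6, so d-count = 6 − 2 = 4.
High-spin: t2g^3 e_g^1, CFSE = -0.6Δo = -5946 cm⁻¹.
For low-spin the configuration is t2g^4 e_g^0: orbital energy -1.6 × 9910 = -15856 cm⁻¹, and 1 additional pair relative to high-spin adds 22530 cm⁻¹, giving 6674 cm⁻¹.
E(LS) − E(HS) = 6674 − (-5946) = 12620 cm⁻¹.

12620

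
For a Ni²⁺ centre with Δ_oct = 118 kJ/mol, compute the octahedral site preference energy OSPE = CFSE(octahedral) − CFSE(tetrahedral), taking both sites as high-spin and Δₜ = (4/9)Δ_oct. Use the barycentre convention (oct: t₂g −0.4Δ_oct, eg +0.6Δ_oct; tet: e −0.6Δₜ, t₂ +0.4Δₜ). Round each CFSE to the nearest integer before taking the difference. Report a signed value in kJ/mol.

-100

Group 10 minus oxidation state +2 gives a d⁸ configuration for Ni²⁺.
In an octahedral site d⁸ (HS) is t2g^6 e_g^2, giving CFSE(oct) = -1.2Δ_oct = -142 kJ/mol.
In a tetrahedral site the filling is e^4 t2^4: CFSE(tet) = -0.8Δₜ = -0.8 × (4/9)(118) = -42 kJ/mol.
OSPE = -142 − (-42) = -100 kJ/mol.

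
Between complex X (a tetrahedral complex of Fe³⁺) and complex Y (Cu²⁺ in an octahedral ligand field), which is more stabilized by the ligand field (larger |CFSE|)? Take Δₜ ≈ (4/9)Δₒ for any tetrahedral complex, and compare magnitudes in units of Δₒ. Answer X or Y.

X: Fe sits in group 8; removing 3 electrons leaves Fe³⁺ with 8 − 3 = 5 d electrons; Tetrahedral fields are weak (Δₜ ≈ 4/9 Δₒ), so electrons fill high-spin; e^2 t2^3, CFSE = 0.0Δₜ ≈ 0.00Δₒ.
Y: Cu is in group 11, so Cu²⁺ is d⁹ (11 − 2 = 9); t2g^6 e_g^3, CFSE = -0.6Δₒ.
So Y has the larger |CFSE|.

Y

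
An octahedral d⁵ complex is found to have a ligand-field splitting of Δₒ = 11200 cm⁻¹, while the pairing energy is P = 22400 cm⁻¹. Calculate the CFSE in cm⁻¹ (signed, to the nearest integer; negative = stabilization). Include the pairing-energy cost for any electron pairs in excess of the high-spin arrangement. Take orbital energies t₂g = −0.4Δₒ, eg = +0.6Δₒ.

Since Δₒ = 11200 cm⁻¹ < P = 22400 cm⁻¹, the complex adopts the high-spin configuration.
Filling d⁵ accordingly: t₂g³ eg².
Orbital CFSE = 0.0Δₒ = 0.0 × 11200 = 0 cm⁻¹.
High-spin has no excess pairs, so no pairing correction applies.

0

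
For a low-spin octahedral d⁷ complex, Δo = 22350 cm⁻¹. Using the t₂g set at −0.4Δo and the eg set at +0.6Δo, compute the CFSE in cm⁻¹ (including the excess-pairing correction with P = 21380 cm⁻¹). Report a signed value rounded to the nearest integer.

Electron filling gives t₂g⁶ eg¹.
CFSE(orbital) = 6×(-0.4Δo) + 1×(0.6Δo) = -1.8Δo; with Δo = 22350 cm⁻¹ that is -40230 cm⁻¹.
Pairing penalty: 3 pairs vs 2 in the high-spin reference → 1 extra × P = 21380 cm⁻¹.
Overall CFSE = -40230 + 21380 = -18850 cm⁻¹.

-18850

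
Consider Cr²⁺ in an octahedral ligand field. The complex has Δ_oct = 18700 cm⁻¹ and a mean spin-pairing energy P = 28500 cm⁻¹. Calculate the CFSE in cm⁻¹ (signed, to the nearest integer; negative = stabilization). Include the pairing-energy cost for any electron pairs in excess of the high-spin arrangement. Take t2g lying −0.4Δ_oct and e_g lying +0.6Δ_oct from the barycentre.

Cr sits in group 6; removing 2 electrons leaves Cr²⁺ with 6 − 2 = 4 d electrons.
Here Δ_oct < P (18700 < 28500), so the high-spin state is favoured.
Configuration: t2g^3 e_g^1.
Orbital CFSE = -0.6Δ_oct = -0.6 × 18700 = -11220 cm⁻¹.
High-spin has no excess pairs, so no pairing correction applies.

-11220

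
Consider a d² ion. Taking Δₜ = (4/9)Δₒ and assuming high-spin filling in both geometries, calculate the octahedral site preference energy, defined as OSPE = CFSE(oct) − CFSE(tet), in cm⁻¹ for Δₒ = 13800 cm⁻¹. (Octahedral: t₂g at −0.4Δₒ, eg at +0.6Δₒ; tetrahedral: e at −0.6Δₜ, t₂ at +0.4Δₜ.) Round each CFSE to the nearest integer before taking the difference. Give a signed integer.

In an octahedral site d² (HS) is t₂g² eg⁰, giving CFSE(oct) = -0.8Δₒ = -11040 cm⁻¹.
Tetrahedral e² t₂⁰ gives -1.2Δₜ = -1.2 × (4/9) × 13800 = -7360 cm⁻¹.
OSPE = -11040 − (-7360) = -3680 cm⁻¹.

-3680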